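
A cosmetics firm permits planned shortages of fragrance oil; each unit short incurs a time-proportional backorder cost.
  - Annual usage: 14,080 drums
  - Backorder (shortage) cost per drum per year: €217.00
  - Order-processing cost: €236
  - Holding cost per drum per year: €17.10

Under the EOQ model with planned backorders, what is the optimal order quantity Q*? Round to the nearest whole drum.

Basic EOQ = √(2·14,080·236/17.1) = 623.411
Backorder adjustment √((H+b)/b) = √((17.1+217)/217) = 1.0387
Q* = 623.411 × 1.0387 ≈ 647.51

648 drums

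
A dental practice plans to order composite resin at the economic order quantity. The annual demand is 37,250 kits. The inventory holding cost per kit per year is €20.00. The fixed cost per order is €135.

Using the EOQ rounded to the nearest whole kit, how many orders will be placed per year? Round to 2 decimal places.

52.54 orders per year

Q* = √(2·D·S / H) = √(2·37,250·135 / 20) = √502,875.0 ≈ 709.14 → Q = 709
Orders per year = D/Q = 37,250 / 709 = 52.539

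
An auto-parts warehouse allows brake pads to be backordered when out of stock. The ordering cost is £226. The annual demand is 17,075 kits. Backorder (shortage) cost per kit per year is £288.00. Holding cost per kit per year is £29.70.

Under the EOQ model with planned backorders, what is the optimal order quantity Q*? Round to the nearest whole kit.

535 kits

Q* = √(2DS/H) · √((H + b)/b)
   = √(2 × 17,075 × 226 / 29.7) · √((29.7 + 288) / 288)
   = 509.767 × 1.0503 ≈ 535.41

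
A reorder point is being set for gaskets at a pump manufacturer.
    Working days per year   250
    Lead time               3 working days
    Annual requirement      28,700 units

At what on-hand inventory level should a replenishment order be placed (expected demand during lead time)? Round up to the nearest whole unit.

345 units

Daily demand d = 28,700 / 250 = 114.800 units/day
Demand during lead time = 114.800 × 3 = 344.40
Reorder point = 344.40 → round up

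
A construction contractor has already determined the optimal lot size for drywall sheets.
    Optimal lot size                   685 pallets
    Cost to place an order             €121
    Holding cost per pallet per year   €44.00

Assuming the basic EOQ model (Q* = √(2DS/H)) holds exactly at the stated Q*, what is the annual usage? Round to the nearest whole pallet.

85,314 pallets per year

From Q* = √(2DS/H) ⇒ Q*² = 2DS/H.
D = Q²H / (2S) = 685² × 44 / (2 × 121) = 85,313.64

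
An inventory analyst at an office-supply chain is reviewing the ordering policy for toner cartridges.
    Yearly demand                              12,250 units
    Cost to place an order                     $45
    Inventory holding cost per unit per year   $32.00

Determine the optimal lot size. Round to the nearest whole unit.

186 units

2DS/H = 2·12,250·45/32 = 34,453.12
EOQ = √34,453.12 ≈ 185.62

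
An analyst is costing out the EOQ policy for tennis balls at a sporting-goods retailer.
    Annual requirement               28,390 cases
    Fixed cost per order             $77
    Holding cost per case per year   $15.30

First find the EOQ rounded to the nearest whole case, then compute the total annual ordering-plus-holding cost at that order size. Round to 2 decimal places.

$8,178.79

Q* = √(2·D·S / H) = √(2·28,390·77 / 15.3) = √285,755.6 ≈ 534.56 → Q = 535 cases
Annual ordering cost = (D/Q)·S = (28,390/535) × 77 = $4,086.04
Annual holding cost  = (Q/2)·H = (535/2) × 15.3 = $4,092.75
Total = $4,086.04 + $4,092.75 = $8,178.79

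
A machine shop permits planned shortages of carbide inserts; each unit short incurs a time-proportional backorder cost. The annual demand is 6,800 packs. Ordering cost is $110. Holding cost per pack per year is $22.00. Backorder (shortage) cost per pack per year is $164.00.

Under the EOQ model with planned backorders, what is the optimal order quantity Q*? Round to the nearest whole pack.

278 packs

Basic EOQ = √(2·6,800·110/22) = 260.768
Backorder adjustment √((H+b)/b) = √((22+164)/164) = 1.0650
Q* = 260.768 × 1.0650 ≈ 277.71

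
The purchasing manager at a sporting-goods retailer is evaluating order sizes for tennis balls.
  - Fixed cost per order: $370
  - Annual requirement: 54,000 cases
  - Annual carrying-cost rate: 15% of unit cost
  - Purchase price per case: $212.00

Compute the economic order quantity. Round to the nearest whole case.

1,121 cases

Holding cost per case per year: H = 15% × $212 = $31.8000
2DS/H = 2·54,000·370/31.8 = 1,256,603.77
EOQ = √1,256,603.77 ≈ 1,120.98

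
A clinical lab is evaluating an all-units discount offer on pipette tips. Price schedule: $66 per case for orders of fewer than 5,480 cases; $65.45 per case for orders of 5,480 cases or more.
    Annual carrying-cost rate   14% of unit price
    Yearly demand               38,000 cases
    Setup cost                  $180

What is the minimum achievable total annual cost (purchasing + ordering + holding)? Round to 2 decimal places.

H₁ = 14%×$66 = $9.2400;  H₂ = 14%×$65.45 = $9.1630
EOQ₁ = √(2×38,000×180/9.2400) = 1,216.77  (< 5,480, feasible at tier 1)
EOQ₂ = √(2×38,000×180/9.1630) = 1,221.87  (< 5,480 → use Q = 5,480 at tier-2 price)
TC(tier 1 (EOQ₁), Q≈1,216.8) = $2,519,242.92
TC(tier 2, Q≈5,480.0) = $2,513,454.80
Minimum at tier 2: $2,513,454.80

$2,513,454.80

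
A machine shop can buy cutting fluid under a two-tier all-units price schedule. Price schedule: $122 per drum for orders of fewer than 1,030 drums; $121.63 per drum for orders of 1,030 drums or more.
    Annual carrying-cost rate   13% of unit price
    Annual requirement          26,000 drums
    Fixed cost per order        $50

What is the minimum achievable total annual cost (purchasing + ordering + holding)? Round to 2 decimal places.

H₁ = 13%×$122 = $15.8600;  H₂ = 13%×$121.63 = $15.8119
EOQ₁ = √(2×26,000×50/15.8600) = 404.89  (< 1,030, feasible at tier 1)
EOQ₂ = √(2×26,000×50/15.8119) = 405.50  (< 1,030 → use Q = 1,030 at tier-2 price)
TC(tier 1 (EOQ₁), Q≈404.9) = $3,178,421.53
TC(tier 2, Q≈1,030.0) = $3,171,785.26
Minimum at tier 2: $3,171,785.26

$3,171,785.26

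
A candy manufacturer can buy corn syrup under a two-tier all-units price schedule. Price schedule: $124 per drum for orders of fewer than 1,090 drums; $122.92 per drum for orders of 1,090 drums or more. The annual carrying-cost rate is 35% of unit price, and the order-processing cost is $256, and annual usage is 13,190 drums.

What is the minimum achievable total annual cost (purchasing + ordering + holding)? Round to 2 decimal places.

$1,647,859.62

H₁ = 35%×$124 = $43.4000;  H₂ = 35%×$122.92 = $43.0220
EOQ₁ = √(2×13,190×256/43.4000) = 394.47  (< 1,090, feasible at tier 1)
EOQ₂ = √(2×13,190×256/43.0220) = 396.20  (< 1,090 → use Q = 1,090 at tier-2 price)
TC(tier 1 (EOQ₁), Q≈394.5) = $1,652,679.94
TC(tier 2, Q≈1,090.0) = $1,647,859.62
Minimum at tier 2: $1,647,859.62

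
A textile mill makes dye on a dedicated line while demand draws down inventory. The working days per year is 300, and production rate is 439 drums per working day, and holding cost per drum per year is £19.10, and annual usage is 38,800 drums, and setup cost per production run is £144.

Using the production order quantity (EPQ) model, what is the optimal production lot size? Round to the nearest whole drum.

d = 38,800/300 = 129.3333 drums/day;  effective holding cost H(1 − d/p) = 19.1·(1 − 129.3333/439) = 13.47297
Q* = √(2DS / H_eff) = √(2·38,800·144 / 13.47297) ≈ 910.71

911 drums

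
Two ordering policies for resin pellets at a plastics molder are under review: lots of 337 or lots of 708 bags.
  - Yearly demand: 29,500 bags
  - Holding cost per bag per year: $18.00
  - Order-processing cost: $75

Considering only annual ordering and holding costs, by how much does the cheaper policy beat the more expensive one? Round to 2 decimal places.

$101.28

For each Q, cost = (D/Q)·S + (Q/2)·H.
TC(337) = (29,500/337)×75 + (337/2)×18 = $9,598.28
TC(708) = (29,500/708)×75 + (708/2)×18 = $9,497.00
|ΔTC| = |$9,598.28 − $9,497.00| = $101.28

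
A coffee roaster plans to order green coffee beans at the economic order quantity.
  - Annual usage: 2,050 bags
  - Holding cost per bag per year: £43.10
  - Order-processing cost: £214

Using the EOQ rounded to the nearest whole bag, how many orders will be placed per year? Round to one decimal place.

14.3 orders per year

Optimal lot size Q* = (2 × 2,050 × £214 / £43.1)^½ ≈ 142.68 → Q = 143
N = D/Q = 2,050/143 ≈ 14.336 orders/yr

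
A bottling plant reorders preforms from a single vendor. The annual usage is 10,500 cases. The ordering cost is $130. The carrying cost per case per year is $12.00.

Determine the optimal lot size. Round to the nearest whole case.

Optimal lot size Q* = (2 × 10,500 × $130 / $12)^½ ≈ 476.97

477 cases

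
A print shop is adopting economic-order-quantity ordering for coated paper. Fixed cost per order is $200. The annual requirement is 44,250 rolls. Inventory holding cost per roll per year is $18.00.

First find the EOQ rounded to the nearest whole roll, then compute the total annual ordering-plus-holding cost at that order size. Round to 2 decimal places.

$17,849.37

EOQ = √(2DS/H) = √(2 × 44,250 × 200 / 18)
    = √(983,333.33) ≈ 991.63 → Q = 992 rolls
Orders/yr = 44,250/992 = 44.607; ordering cost = 44.607 × $200 = $8,921.37
Average inventory = 992/2 = 496; holding cost = 496 × $18 = $8,928.00
Total = $8,921.37 + $8,928.00 = $17,849.37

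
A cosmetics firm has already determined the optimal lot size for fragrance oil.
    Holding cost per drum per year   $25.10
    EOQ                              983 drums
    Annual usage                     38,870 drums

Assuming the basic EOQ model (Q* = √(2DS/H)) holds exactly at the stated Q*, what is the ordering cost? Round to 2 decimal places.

From Q* = √(2DS/H) ⇒ Q*² = 2DS/H.
S = Q²H / (2D) = 983² × 25.1 / (2 × 38,870) = 311.9868

$311.99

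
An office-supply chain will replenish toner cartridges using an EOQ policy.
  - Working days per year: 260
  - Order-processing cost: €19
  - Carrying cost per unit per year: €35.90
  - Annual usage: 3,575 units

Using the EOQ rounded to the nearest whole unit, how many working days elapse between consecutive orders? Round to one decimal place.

4.5 days

EOQ = √(2DS/H) = √(2 × 3,575 × 19 / 35.9)
    = √(3,784.12) ≈ 61.52 → Q = 62 units
Cycle time = (working days × Q)/D = (260 × 62) / 3,575 = 4.509 days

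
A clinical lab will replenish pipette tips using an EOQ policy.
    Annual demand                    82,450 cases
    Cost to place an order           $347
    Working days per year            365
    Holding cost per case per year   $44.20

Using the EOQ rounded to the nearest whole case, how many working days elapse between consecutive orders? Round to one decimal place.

5.0 days

Optimal lot size Q* = (2 × 82,450 × $347 / $44.2)^½ ≈ 1,137.79 → Q = 1,138 cases
T = Q/D × 365 days = 1,138/82,450 × 365 = 5.038 days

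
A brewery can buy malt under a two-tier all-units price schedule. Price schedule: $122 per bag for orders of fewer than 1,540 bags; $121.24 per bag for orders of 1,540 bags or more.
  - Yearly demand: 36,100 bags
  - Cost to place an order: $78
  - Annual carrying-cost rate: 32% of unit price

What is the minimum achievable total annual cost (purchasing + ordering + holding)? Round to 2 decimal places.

H₁ = 32%×$122 = $39.0400;  H₂ = 32%×$121.24 = $38.7968
EOQ₁ = √(2×36,100×78/39.0400) = 379.81  (< 1,540, feasible at tier 1)
EOQ₂ = √(2×36,100×78/38.7968) = 380.99  (< 1,540 → use Q = 1,540 at tier-2 price)
TC(tier 1 (EOQ₁), Q≈379.8) = $4,419,027.60
TC(tier 2, Q≈1,540.0) = $4,408,465.98
Minimum at tier 2: $4,408,465.98

$4,408,465.98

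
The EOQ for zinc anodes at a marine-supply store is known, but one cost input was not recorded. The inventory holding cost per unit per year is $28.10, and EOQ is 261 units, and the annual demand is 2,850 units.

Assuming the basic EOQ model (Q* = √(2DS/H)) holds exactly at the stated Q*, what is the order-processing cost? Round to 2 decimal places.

$335.82

Since Q* = (2DS/H)^½, squaring gives Q*²·H = 2DS.
S = Q²H / (2D) = 261² × 28.1 / (2 × 2,850) = 335.8246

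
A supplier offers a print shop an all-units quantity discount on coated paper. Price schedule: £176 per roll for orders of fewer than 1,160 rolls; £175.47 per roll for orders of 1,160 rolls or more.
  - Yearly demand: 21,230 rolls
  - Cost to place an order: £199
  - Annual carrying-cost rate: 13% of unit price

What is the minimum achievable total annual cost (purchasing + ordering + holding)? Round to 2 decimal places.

£3,742,100.58

H₁ = 13%×£176 = £22.8800;  H₂ = 13%×£175.47 = £22.8111
EOQ₁ = √(2×21,230×199/22.8800) = 607.70  (< 1,160, feasible at tier 1)
EOQ₂ = √(2×21,230×199/22.8111) = 608.62  (< 1,160 → use Q = 1,160 at tier-2 price)
TC(tier 1 (EOQ₁), Q≈607.7) = £3,750,384.15
TC(tier 2, Q≈1,160.0) = £3,742,100.58
Minimum at tier 2: £3,742,100.58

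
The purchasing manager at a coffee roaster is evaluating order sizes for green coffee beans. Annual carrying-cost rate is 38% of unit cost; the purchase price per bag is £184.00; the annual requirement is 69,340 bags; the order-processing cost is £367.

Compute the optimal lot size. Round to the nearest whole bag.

853 bags

Holding cost per bag per year: H = 38% × £184 = £69.9200
EOQ = √(2DS/H) = √(2 × 69,340 × 367 / 69.92)
    = √(727,911.33) ≈ 853.18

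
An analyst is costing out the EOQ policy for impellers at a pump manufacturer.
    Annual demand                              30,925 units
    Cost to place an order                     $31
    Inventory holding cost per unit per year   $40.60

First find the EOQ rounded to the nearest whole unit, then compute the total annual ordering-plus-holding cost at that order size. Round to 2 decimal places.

$8,822.96

Q* = √(2·D·S / H) = √(2·30,925·31 / 40.6) = √47,225.4 ≈ 217.31 → Q = 217 units
Orders/yr = 30,925/217 = 142.512; ordering cost = 142.512 × $31 = $4,417.86
Average inventory = 217/2 = 108.5; holding cost = 108.5 × $40.6 = $4,405.10
Total = $4,417.86 + $4,405.10 = $8,822.96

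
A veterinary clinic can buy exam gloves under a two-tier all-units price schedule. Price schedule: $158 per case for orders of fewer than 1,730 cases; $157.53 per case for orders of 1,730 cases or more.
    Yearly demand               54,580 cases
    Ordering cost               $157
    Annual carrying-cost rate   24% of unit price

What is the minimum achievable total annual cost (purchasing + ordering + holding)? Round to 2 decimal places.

$8,635,643.84

H₁ = 24%×$158 = $37.9200;  H₂ = 24%×$157.53 = $37.8072
EOQ₁ = √(2×54,580×157/37.9200) = 672.28  (< 1,730, feasible at tier 1)
EOQ₂ = √(2×54,580×157/37.8072) = 673.28  (< 1,730 → use Q = 1,730 at tier-2 price)
TC(tier 1 (EOQ₁), Q≈672.3) = $8,649,132.70
TC(tier 2, Q≈1,730.0) = $8,635,643.84
Minimum at tier 2: $8,635,643.84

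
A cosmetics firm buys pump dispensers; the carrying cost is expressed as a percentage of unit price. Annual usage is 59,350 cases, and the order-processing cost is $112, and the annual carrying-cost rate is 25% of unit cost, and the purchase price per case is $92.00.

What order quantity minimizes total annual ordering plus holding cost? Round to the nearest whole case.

760 cases

H = i·C = 0.25 × $92 = $23.0000 per case-year
2DS/H = 2·59,350·112/23 = 578,017.39
EOQ = √578,017.39 ≈ 760.27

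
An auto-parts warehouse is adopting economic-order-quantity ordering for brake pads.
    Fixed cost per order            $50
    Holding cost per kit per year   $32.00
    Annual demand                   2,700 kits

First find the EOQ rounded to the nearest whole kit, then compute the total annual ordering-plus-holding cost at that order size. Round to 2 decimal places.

$2,939.39

EOQ = √(2DS/H) = √(2 × 2,700 × 50 / 32)
    = √(8,437.50) ≈ 91.86 → Q = 92 kits
Annual ordering cost = (D/Q)·S = (2,700/92) × 50 = $1,467.39
Annual holding cost  = (Q/2)·H = (92/2) × 32 = $1,472.00
Total = $1,467.39 + $1,472.00 = $2,939.39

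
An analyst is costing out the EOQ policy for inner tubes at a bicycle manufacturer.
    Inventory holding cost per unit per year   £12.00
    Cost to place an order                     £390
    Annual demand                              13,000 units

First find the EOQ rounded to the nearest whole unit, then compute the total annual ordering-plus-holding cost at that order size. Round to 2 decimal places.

Optimal lot size Q* = (2 × 13,000 × £390 / £12)^½ ≈ 919.24 → Q = 919 units
Orders/yr = 13,000/919 = 14.146; ordering cost = 14.146 × £390 = £5,516.87
Average inventory = 919/2 = 459.5; holding cost = 459.5 × £12 = £5,514.00
Total = £5,516.87 + £5,514.00 = £11,030.87

£11,030.87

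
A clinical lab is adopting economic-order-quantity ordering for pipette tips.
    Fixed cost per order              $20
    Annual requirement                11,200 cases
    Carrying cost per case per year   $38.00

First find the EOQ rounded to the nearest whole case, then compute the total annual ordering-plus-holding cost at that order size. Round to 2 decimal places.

2DS/H = 2·11,200·20/38 = 11,789.47
EOQ = √11,789.47 ≈ 108.58 → Q = 109 cases
Ordering: D/Q × S = 11,200/109 × $20 = $2,055.05
Holding:  Q/2 × H = 109/2 × $38 = $2,071.00
Total = $2,055.05 + $2,071.00 = $4,126.05

$4,126.05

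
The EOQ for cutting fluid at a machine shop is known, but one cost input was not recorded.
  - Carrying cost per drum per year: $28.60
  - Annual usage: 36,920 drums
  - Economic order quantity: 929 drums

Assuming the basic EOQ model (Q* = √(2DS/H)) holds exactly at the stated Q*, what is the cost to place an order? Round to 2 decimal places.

$334.28

From Q* = √(2DS/H) ⇒ Q*² = 2DS/H.
S = Q²H / (2D) = 929² × 28.6 / (2 × 36,920) = 334.2764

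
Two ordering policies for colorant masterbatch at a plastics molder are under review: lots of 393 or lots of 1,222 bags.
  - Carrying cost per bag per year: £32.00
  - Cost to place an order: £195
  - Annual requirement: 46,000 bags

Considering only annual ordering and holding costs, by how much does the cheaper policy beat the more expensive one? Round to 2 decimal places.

Annual cost at Q: ordering D·S/Q plus holding Q·H/2.
TC(393) = (46,000/393)×195 + (393/2)×32 = £29,112.43
TC(1,222) = (46,000/1,222)×195 + (1,222/2)×32 = £26,892.43
|ΔTC| = |£29,112.43 − £26,892.43| = £2,220.00

£2,220.00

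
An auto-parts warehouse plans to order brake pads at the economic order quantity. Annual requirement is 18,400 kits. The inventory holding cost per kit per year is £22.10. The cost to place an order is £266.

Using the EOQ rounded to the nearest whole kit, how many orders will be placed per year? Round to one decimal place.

Optimal lot size Q* = (2 × 18,400 × £266 / £22.1)^½ ≈ 665.53 → Q = 666
N = D/Q = 18,400/666 ≈ 27.628 orders/yr

27.6 orders per year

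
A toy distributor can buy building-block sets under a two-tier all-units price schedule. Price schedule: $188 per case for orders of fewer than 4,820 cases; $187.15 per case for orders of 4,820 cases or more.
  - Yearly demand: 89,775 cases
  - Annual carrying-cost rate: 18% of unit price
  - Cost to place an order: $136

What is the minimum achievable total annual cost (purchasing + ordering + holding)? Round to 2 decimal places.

$16,885,109.99

H₁ = 18%×$188 = $33.8400;  H₂ = 18%×$187.15 = $33.6870
EOQ₁ = √(2×89,775×136/33.8400) = 849.47  (< 4,820, feasible at tier 1)
EOQ₂ = √(2×89,775×136/33.6870) = 851.39  (< 4,820 → use Q = 4,820 at tier-2 price)
TC(tier 1 (EOQ₁), Q≈849.5) = $16,906,445.99
TC(tier 2, Q≈4,820.0) = $16,885,109.99
Minimum at tier 2: $16,885,109.99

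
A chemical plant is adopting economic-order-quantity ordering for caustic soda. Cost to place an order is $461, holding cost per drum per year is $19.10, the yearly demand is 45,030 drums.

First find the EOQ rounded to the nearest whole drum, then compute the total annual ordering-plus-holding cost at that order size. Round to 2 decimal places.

2DS/H = 2·45,030·461/19.1 = 2,173,699.48
EOQ = √2,173,699.48 ≈ 1,474.35 → Q = 1,474 drums
Ordering: D/Q × S = 45,030/1,474 × $461 = $14,083.33
Holding:  Q/2 × H = 1,474/2 × $19.1 = $14,076.70
Total = $14,083.33 + $14,076.70 = $28,160.03

$28,160.03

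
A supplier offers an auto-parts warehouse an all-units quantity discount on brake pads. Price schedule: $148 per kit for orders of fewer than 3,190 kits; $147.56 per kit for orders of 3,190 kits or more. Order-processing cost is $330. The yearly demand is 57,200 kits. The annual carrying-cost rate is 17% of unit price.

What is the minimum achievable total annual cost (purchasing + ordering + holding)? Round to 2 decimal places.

$8,486,360.14

H₁ = 17%×$148 = $25.1600;  H₂ = 17%×$147.56 = $25.0852
EOQ₁ = √(2×57,200×330/25.1600) = 1,224.94  (< 3,190, feasible at tier 1)
EOQ₂ = √(2×57,200×330/25.0852) = 1,226.76  (< 3,190 → use Q = 3,190 at tier-2 price)
TC(tier 1 (EOQ₁), Q≈1,224.9) = $8,496,419.48
TC(tier 2, Q≈3,190.0) = $8,486,360.14
Minimum at tier 2: $8,486,360.14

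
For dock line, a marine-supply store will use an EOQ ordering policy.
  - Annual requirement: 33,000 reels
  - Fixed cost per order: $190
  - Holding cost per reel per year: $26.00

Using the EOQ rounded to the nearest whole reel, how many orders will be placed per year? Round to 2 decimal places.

47.55 orders per year

2DS/H = 2·33,000·190/26 = 482,307.69
EOQ = √482,307.69 ≈ 694.48 → Q = 694
Orders per year = D/Q = 33,000 / 694 = 47.550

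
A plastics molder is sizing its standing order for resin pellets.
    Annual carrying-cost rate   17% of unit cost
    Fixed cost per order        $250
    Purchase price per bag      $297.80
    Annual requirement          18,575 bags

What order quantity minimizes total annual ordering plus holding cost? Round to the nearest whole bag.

H = i·C = 0.17 × $297.8 = $50.6260 per bag-year
Q* = √(2·D·S / H) = √(2·18,575·250 / 50.626) = √183,453.2 ≈ 428.31

428 bags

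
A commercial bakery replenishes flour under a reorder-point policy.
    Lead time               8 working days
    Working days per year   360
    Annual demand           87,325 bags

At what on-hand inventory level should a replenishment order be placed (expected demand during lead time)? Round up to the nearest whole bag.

Daily demand d = 87,325 / 360 = 242.569 bags/day
Demand during lead time = 242.569 × 8 = 1,940.56
Reorder point = 1,940.56 → round up

1,941 bags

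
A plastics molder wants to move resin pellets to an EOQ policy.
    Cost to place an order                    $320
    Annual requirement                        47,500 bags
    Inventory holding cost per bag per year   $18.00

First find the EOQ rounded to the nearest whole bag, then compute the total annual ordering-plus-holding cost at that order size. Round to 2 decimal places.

$23,392.31

EOQ = √(2DS/H) = √(2 × 47,500 × 320 / 18)
    = √(1,688,888.89) ≈ 1,299.57 → Q = 1,300 bags
Orders/yr = 47,500/1,300 = 36.538; ordering cost = 36.538 × $320 = $11,692.31
Average inventory = 1,300/2 = 650; holding cost = 650 × $18 = $11,700.00
Total = $11,692.31 + $11,700.00 = $23,392.31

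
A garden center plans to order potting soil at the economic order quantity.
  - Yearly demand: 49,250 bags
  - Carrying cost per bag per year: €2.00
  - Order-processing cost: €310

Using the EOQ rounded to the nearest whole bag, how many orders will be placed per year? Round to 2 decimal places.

12.61 orders per year

Q* = √(2·D·S / H) = √(2·49,250·310 / 2) = √15,267,500.0 ≈ 3,907.36 → Q = 3,907
Orders per year = D/Q = 49,250 / 3,907 = 12.606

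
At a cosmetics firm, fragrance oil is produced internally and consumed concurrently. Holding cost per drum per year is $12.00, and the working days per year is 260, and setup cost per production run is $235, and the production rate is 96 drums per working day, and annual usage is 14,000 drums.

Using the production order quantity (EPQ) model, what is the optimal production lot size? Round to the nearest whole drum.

Daily demand d = 14,000/260 = 53.846; p = 96; 1 − d/p = 0.43910
EPQ = √(2DS / (H(1 − d/p)))
    = √(2 × 14,000 × 235 / (12 × 0.43910)) ≈ 1,117.48

1,117 drums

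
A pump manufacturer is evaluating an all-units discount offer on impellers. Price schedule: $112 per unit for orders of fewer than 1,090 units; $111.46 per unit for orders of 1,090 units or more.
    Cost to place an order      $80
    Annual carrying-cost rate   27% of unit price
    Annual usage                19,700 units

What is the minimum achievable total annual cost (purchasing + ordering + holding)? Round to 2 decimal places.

$2,213,609.21

H₁ = 27%×$112 = $30.2400;  H₂ = 27%×$111.46 = $30.0942
EOQ₁ = √(2×19,700×80/30.2400) = 322.85  (< 1,090, feasible at tier 1)
EOQ₂ = √(2×19,700×80/30.0942) = 323.63  (< 1,090 → use Q = 1,090 at tier-2 price)
TC(tier 1 (EOQ₁), Q≈322.9) = $2,216,163.02
TC(tier 2, Q≈1,090.0) = $2,213,609.21
Minimum at tier 2: $2,213,609.21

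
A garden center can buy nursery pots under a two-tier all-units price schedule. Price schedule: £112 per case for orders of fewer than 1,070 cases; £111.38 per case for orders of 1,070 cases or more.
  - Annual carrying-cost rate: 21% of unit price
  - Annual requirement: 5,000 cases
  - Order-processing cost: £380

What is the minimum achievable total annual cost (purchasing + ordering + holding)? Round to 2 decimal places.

H₁ = 21%×£112 = £23.5200;  H₂ = 21%×£111.38 = £23.3898
EOQ₁ = √(2×5,000×380/23.5200) = 401.95  (< 1,070, feasible at tier 1)
EOQ₂ = √(2×5,000×380/23.3898) = 403.07  (< 1,070 → use Q = 1,070 at tier-2 price)
TC(tier 1 (EOQ₁), Q≈402.0) = £569,453.89
TC(tier 2, Q≈1,070.0) = £571,189.24
Minimum at tier 1 (EOQ₁): £569,453.89

£569,453.89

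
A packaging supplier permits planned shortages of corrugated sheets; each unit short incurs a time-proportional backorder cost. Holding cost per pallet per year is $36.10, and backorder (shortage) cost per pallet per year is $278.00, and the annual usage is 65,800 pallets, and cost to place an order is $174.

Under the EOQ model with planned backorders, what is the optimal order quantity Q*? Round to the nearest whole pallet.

847 pallets

Q* = √(2DS/H) · √((H + b)/b)
   = √(2 × 65,800 × 174 / 36.1) · √((36.1 + 278) / 278)
   = 796.432 × 1.0629 ≈ 846.57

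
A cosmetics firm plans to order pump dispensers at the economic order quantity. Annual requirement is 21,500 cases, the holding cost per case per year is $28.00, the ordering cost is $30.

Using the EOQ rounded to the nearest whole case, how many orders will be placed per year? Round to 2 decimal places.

100.00 orders per year

Optimal lot size Q* = (2 × 21,500 × $30 / $28)^½ ≈ 214.64 → Q = 215
N = D/Q = 21,500/215 ≈ 100.000 orders/yr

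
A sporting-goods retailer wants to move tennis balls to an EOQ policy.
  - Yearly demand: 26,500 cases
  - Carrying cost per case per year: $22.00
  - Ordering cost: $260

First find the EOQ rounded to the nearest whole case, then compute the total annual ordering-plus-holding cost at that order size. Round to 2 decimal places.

$17,411.49

EOQ = √(2DS/H) = √(2 × 26,500 × 260 / 22)
    = √(626,363.64) ≈ 791.43 → Q = 791 cases
Ordering: D/Q × S = 26,500/791 × $260 = $8,710.49
Holding:  Q/2 × H = 791/2 × $22 = $8,701.00
Total = $8,710.49 + $8,701.00 = $17,411.49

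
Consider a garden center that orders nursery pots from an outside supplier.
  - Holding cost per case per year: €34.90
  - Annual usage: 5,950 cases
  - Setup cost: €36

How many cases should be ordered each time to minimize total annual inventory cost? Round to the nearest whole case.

2DS/H = 2·5,950·36/34.9 = 12,275.07
EOQ = √12,275.07 ≈ 110.79

111 cases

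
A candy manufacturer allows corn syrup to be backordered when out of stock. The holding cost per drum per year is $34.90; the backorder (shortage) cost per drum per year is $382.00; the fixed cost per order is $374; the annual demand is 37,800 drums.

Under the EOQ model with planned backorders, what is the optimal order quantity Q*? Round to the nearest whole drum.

Basic EOQ = √(2·37,800·374/34.9) = 900.086
Backorder adjustment √((H+b)/b) = √((34.9+382)/382) = 1.0447
Q* = 900.086 × 1.0447 ≈ 940.30

940 drums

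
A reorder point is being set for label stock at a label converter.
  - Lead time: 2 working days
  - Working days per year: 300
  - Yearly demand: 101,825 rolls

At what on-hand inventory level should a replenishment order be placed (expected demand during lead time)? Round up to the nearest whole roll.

Daily demand d = 101,825 / 300 = 339.417 rolls/day
Demand during lead time = 339.417 × 2 = 678.83
Reorder point = 678.83 → round up

679 rolls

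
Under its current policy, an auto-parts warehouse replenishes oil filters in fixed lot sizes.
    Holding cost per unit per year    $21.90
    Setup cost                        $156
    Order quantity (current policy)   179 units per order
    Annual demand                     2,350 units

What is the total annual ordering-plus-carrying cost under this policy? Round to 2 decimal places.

$4,008.09

Orders/yr = 2,350/179 = 13.128; ordering cost = 13.128 × $156 = $2,048.04
Average inventory = 179/2 = 89.5; holding cost = 89.5 × $21.9 = $1,960.05
Total = $2,048.04 + $1,960.05 = $4,008.09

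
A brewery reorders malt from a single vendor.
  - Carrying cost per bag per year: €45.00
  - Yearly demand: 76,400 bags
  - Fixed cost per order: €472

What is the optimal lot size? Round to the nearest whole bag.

1,266 bags

Q* = √(2·D·S / H) = √(2·76,400·472 / 45) = √1,602,702.2 ≈ 1,265.98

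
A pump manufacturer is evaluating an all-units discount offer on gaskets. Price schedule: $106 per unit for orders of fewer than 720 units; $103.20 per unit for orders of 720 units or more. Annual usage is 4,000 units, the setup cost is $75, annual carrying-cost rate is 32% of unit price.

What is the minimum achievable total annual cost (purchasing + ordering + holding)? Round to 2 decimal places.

H₁ = 32%×$106 = $33.9200;  H₂ = 32%×$103.20 = $33.0240
EOQ₁ = √(2×4,000×75/33.9200) = 133.00  (< 720, feasible at tier 1)
EOQ₂ = √(2×4,000×75/33.0240) = 134.79  (< 720 → use Q = 720 at tier-2 price)
TC(tier 1 (EOQ₁), Q≈133.0) = $428,511.32
TC(tier 2, Q≈720.0) = $425,105.31
Minimum at tier 2: $425,105.31

$425,105.31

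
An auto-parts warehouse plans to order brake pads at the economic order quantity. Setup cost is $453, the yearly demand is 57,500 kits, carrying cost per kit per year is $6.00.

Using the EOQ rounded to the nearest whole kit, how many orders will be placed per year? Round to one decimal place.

19.5 orders per year

EOQ = √(2DS/H) = √(2 × 57,500 × 453 / 6)
    = √(8,682,500.00) ≈ 2,946.61 → Q = 2,947
N = D/Q = 57,500/2,947 ≈ 19.511 orders/yr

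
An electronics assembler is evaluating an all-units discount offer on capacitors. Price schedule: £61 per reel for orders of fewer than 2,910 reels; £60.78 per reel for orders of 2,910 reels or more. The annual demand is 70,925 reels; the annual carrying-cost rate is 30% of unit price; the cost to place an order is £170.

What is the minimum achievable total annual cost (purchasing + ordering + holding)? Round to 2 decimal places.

£4,341,495.35

H₁ = 30%×£61 = £18.3000;  H₂ = 30%×£60.78 = £18.2340
EOQ₁ = √(2×70,925×170/18.3000) = 1,147.93  (< 2,910, feasible at tier 1)
EOQ₂ = √(2×70,925×170/18.2340) = 1,150.00  (< 2,910 → use Q = 2,910 at tier-2 price)
TC(tier 1 (EOQ₁), Q≈1,147.9) = £4,347,432.03
TC(tier 2, Q≈2,910.0) = £4,341,495.35
Minimum at tier 2: £4,341,495.35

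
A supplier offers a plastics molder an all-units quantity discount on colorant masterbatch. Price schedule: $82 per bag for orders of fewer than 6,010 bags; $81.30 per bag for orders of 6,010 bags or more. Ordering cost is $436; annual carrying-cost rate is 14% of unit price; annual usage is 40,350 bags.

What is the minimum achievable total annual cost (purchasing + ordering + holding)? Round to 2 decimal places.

$3,317,585.13

H₁ = 14%×$82 = $11.4800;  H₂ = 14%×$81.30 = $11.3820
EOQ₁ = √(2×40,350×436/11.4800) = 1,750.69  (< 6,010, feasible at tier 1)
EOQ₂ = √(2×40,350×436/11.3820) = 1,758.21  (< 6,010 → use Q = 6,010 at tier-2 price)
TC(tier 1 (EOQ₁), Q≈1,750.7) = $3,328,797.91
TC(tier 2, Q≈6,010.0) = $3,317,585.13
Minimum at tier 2: $3,317,585.13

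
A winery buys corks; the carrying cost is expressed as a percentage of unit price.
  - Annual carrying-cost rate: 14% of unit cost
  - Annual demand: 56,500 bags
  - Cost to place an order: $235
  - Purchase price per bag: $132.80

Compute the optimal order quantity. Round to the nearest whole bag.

1,195 bags

Holding cost per bag per year: H = 14% × $132.8 = $18.5920
Q* = √(2·D·S / H) = √(2·56,500·235 / 18.592) = √1,428,302.5 ≈ 1,195.12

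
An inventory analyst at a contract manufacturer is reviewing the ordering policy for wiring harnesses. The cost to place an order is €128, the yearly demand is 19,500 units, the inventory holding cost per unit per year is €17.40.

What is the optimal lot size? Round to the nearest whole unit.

Q* = √(2·D·S / H) = √(2·19,500·128 / 17.4) = √286,896.6 ≈ 535.63

536 units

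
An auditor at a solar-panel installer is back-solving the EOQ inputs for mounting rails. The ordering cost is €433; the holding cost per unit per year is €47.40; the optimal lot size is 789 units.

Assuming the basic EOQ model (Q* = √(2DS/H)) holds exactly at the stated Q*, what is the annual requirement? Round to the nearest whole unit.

EOQ relation: Q² = 2DS/H, so rearrange for the unknown.
D = Q²H / (2S) = 789² × 47.4 / (2 × 433) = 34,073.32

34,073 units per year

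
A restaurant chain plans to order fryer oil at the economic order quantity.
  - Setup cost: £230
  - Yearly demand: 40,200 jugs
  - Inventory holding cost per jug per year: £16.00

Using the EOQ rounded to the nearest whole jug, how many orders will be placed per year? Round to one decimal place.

37.4 orders per year

2DS/H = 2·40,200·230/16 = 1,155,750.00
EOQ = √1,155,750.00 ≈ 1,075.06 → Q = 1,075
Orders per year = D/Q = 40,200 / 1,075 = 37.395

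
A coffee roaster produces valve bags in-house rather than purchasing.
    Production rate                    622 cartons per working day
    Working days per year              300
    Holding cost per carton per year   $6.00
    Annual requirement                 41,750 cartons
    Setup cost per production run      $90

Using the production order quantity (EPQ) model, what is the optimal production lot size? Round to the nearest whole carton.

1,270 cartons

d = 41,750/300 = 139.1667 cartons/day;  effective holding cost H(1 − d/p) = 6·(1 − 139.1667/622) = 4.65756
Q* = √(2DS / H_eff) = √(2·41,750·90 / 4.65756) ≈ 1,270.24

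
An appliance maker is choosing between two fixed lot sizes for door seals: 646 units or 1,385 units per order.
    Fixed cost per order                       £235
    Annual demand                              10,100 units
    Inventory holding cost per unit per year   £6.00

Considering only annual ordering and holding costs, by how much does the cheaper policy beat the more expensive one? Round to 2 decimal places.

For each Q, cost = (D/Q)·S + (Q/2)·H.
TC(646) = (10,100/646)×235 + (646/2)×6 = £5,612.15
TC(1,385) = (10,100/1,385)×235 + (1,385/2)×6 = £5,868.72
Lots of 646 are cheaper by £256.57.

£256.57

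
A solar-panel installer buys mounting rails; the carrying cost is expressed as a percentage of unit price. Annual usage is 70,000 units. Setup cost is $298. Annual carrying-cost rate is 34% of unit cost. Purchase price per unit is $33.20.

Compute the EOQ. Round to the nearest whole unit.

1,922 units

Holding cost per unit per year: H = 34% × $33.2 = $11.2880
Optimal lot size Q* = (2 × 70,000 × $298 / $11.288)^½ ≈ 1,922.49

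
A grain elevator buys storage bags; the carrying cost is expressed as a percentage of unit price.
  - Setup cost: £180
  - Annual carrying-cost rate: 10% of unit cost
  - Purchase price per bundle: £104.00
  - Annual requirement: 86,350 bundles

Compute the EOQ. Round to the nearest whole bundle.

1,729 bundles

H = i·C = 0.1 × £104 = £10.4000 per bundle-year
2DS/H = 2·86,350·180/10.4 = 2,989,038.46
EOQ = √2,989,038.46 ≈ 1,728.88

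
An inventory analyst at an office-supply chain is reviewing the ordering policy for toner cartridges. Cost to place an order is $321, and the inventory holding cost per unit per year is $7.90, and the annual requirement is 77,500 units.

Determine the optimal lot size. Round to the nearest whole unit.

2,510 units

Optimal lot size Q* = (2 × 77,500 × $321 / $7.9)^½ ≈ 2,509.60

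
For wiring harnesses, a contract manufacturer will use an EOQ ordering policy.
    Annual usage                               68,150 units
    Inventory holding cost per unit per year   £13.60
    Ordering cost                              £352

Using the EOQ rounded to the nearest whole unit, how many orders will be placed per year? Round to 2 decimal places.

36.29 orders per year

Optimal lot size Q* = (2 × 68,150 × £352 / £13.6)^½ ≈ 1,878.23 → Q = 1,878
Orders per year = D/Q = 68,150 / 1,878 = 36.289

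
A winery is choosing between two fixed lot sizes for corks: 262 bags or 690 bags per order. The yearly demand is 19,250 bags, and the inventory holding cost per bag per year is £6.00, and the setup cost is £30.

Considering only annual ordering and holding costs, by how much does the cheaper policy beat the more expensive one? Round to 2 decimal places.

Annual cost at Q: ordering D·S/Q plus holding Q·H/2.
TC(262) = (19,250/262)×30 + (262/2)×6 = £2,990.20
TC(690) = (19,250/690)×30 + (690/2)×6 = £2,906.96
|ΔTC| = |£2,990.20 − £2,906.96| = £83.24

£83.24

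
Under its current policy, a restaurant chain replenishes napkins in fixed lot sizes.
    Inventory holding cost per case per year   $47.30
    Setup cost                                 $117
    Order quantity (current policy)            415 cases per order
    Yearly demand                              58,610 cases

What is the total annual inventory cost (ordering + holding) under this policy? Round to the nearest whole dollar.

Orders/yr = 58,610/415 = 141.229; ordering cost = 141.229 × $117 = $16,523.78
Average inventory = 415/2 = 207.5; holding cost = 207.5 × $47.3 = $9,814.75
Total = $16,523.78 + $9,814.75 = $26,338.53

$26,339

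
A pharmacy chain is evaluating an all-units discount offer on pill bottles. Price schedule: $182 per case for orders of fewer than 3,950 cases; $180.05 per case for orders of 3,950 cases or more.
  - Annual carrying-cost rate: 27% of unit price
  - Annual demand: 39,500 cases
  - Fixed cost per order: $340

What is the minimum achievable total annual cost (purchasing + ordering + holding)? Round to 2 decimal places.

$7,211,386.66

H₁ = 27%×$182 = $49.1400;  H₂ = 27%×$180.05 = $48.6135
EOQ₁ = √(2×39,500×340/49.1400) = 739.33  (< 3,950, feasible at tier 1)
EOQ₂ = √(2×39,500×340/48.6135) = 743.32  (< 3,950 → use Q = 3,950 at tier-2 price)
TC(tier 1 (EOQ₁), Q≈739.3) = $7,225,330.43
TC(tier 2, Q≈3,950.0) = $7,211,386.66
Minimum at tier 2: $7,211,386.66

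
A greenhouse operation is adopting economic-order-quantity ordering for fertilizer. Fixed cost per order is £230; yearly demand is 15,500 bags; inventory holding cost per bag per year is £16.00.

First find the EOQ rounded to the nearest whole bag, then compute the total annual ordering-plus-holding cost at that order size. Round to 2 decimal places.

£10,680.83

2DS/H = 2·15,500·230/16 = 445,625.00
EOQ = √445,625.00 ≈ 667.55 → Q = 668 bags
Annual ordering cost = (D/Q)·S = (15,500/668) × 230 = £5,336.83
Annual holding cost  = (Q/2)·H = (668/2) × 16 = £5,344.00
Total = £5,336.83 + £5,344.00 = £10,680.83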